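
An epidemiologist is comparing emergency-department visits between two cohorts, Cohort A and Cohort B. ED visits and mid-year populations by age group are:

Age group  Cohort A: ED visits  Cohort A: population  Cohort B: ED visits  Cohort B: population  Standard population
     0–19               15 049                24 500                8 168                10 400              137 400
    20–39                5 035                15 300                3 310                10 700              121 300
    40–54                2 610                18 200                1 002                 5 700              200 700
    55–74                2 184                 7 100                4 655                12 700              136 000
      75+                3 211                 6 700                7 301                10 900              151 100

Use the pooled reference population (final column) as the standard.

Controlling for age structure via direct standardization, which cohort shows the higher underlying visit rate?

Cohort B

Age-specific rates per 1 000 for Cohort A: 614.245, 329.085, 143.407, 307.606, 479.254.
For Cohort B: 785.385, 309.346, 175.789, 366.535, 669.817.
Standard total = 746 500; weights = 0.1841, 0.1625, 0.2689, 0.1822, 0.2024.
Cohort A: 0.1841×614.245 + 0.1625×329.085 + 0.2689×143.407 + 0.1822×307.606 + 0.2024×479.254 = 358.1334 per 1 000.
Cohort B: 0.1841×785.385 + 0.1625×309.346 + 0.2689×175.789 + 0.1822×366.535 + 0.2024×669.817 = 444.4401 per 1 000.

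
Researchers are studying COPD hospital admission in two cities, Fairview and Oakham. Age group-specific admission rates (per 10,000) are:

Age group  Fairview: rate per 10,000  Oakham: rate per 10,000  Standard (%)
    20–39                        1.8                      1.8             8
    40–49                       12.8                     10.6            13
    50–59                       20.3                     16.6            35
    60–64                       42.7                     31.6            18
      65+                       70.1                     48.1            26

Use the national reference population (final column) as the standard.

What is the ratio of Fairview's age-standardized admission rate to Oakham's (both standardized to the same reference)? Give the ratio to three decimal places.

1.364

Standard weights: 0.08, 0.13, 0.35, 0.18, 0.26.
Fairview: 0.0800×1.8 + 0.1300×12.8 + 0.3500×20.3 + 0.1800×42.7 + 0.2600×70.1 = 34.8250 per 10,000.
Oakham: 0.0800×1.8 + 0.1300×10.6 + 0.3500×16.6 + 0.1800×31.6 + 0.2600×48.1 = 25.5260 per 10,000.
Ratio = 34.8250 ÷ 25.5260 = 1.36430.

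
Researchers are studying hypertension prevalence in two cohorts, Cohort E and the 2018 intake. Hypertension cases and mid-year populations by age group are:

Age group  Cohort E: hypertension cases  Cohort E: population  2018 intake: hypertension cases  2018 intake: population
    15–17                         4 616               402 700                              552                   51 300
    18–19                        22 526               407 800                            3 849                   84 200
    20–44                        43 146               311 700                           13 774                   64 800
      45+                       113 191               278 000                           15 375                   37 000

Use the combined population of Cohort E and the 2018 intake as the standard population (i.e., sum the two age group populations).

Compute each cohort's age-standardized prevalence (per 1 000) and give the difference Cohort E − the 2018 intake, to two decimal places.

Age-specific rates per 1 000 for Cohort E: 11.463, 55.238, 138.422, 407.162.
For the 2018 intake: 10.760, 45.713, 212.562, 415.541.
Combined standard total = 1 637 500; weights = 0.2773, 0.3005, 0.2299, 0.1924.
Cohort E: 0.2773×11.463 + 0.3005×55.238 + 0.2299×138.422 + 0.1924×407.162 = 129.9254 per 1 000.
The 2018 intake: 0.2773×10.760 + 0.3005×45.713 + 0.2299×212.562 + 0.1924×415.541 = 145.5270 per 1 000.
Difference = 129.9254 − 145.5270 = -15.6017.

-15.60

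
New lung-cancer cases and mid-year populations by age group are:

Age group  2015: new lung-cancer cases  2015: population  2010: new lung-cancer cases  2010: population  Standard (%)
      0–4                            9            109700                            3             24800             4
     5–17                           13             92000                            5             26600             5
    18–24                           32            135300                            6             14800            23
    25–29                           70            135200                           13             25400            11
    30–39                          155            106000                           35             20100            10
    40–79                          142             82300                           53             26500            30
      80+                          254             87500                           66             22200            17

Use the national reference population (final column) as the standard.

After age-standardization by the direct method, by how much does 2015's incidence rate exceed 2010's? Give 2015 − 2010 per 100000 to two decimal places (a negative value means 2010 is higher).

Age-specific rates per 100000 for 2015: 8.20, 14.13, 23.65, 51.78, 146.23, 172.54, 290.29.
For 2010: 12.10, 18.80, 40.54, 51.18, 174.13, 200.00, 297.30.
Standard weights: 0.04, 0.05, 0.23, 0.11, 0.10, 0.30, 0.17.
2015: 0.0400×8.20 + 0.0500×14.13 + 0.2300×23.65 + 0.1100×51.78 + 0.1000×146.23 + 0.3000×172.54 + 0.1700×290.29 = 127.9028 per 100000.
2010: 0.0400×12.10 + 0.0500×18.80 + 0.2300×40.54 + 0.1100×51.18 + 0.1000×174.13 + 0.3000×200.00 + 0.1700×297.30 = 144.3314 per 100000.
Difference = 127.9028 − 144.3314 = -16.4287.

-16.43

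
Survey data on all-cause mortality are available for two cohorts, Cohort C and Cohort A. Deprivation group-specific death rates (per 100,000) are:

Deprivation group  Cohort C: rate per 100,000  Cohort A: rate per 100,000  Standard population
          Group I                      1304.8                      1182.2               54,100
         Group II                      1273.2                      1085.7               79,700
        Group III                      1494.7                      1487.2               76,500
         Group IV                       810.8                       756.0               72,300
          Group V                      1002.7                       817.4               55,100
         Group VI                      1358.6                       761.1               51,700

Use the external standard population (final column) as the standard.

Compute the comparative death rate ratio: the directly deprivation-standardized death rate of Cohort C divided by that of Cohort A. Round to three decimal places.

Standard total = 389,400; weights = 0.1389, 0.2047, 0.1965, 0.1857, 0.1415, 0.1328.
Cohort C: 0.1389×1304.8 + 0.2047×1273.2 + 0.1965×1494.7 + 0.1857×810.8 + 0.1415×1002.7 + 0.1328×1358.6 = 1208.3141 per 100,000.
Cohort A: 0.1389×1182.2 + 0.2047×1085.7 + 0.1965×1487.2 + 0.1857×756.0 + 0.1415×817.4 + 0.1328×761.1 = 1035.7076 per 100,000.
Ratio = 1208.3141 ÷ 1035.7076 = 1.16666.

1.167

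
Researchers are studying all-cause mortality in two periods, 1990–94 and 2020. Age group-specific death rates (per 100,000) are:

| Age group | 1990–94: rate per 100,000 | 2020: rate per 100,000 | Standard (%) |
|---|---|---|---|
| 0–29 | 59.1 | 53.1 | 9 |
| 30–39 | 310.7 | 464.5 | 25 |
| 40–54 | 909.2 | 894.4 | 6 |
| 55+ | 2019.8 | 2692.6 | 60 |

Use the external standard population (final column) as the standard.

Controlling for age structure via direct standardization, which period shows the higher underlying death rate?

2020

Standard weights: 0.09, 0.25, 0.06, 0.60.
1990–94: 0.0900×59.1 + 0.2500×310.7 + 0.0600×909.2 + 0.6000×2019.8 = 1349.4260 per 100,000.
2020: 0.0900×53.1 + 0.2500×464.5 + 0.0600×894.4 + 0.6000×2692.6 = 1790.1280 per 100,000.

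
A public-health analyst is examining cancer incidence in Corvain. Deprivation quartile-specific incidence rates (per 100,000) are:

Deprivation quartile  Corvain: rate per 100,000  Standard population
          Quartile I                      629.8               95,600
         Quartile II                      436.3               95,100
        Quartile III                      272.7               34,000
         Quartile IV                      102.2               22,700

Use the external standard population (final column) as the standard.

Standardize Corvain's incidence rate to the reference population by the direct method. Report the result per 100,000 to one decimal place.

457.9

Standard total = 247,400; weights = 0.3864, 0.3844, 0.1374, 0.0918.
Standardized rate: 0.3864×629.8 + 0.3844×436.3 + 0.1374×272.7 + 0.0918×102.2 = 457.9335 per 100,000.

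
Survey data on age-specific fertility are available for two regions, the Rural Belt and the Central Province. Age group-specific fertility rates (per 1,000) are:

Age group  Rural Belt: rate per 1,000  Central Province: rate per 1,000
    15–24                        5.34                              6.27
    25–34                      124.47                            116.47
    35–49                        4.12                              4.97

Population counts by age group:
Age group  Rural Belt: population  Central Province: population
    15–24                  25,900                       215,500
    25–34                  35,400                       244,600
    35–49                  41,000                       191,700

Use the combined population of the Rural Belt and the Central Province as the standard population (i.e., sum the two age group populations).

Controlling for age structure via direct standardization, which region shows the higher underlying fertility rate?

Rural Belt

Combined standard total = 754,100; weights = 0.3201, 0.3713, 0.3086.
The Rural Belt: 0.3201×5.34 + 0.3713×124.47 + 0.3086×4.12 = 49.1969 per 1,000.
The Central Province: 0.3201×6.27 + 0.3713×116.47 + 0.3086×4.97 = 46.7865 per 1,000.
The crude rates (46.07 vs 47.24) would put the Central Province higher, but that reflects its age composition; once standardized to a common age structure, the Rural Belt has the higher underlying rate.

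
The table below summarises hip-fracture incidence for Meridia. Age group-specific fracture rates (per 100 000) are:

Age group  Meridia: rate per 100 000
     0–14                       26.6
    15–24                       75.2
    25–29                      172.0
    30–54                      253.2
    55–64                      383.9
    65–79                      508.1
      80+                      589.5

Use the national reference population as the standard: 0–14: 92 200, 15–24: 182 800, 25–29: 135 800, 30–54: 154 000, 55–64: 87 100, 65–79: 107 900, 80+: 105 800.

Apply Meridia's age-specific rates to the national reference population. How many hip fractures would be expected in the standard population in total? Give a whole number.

Expected hip fractures = Σ (standard pop × age-specific rate ÷ 100 000)
= 92 200×26.6/100 000 + 182 800×75.2/100 000 + 135 800×172.0/100 000 + 154 000×253.2/100 000 + 87 100×383.9/100 000 + 107 900×508.1/100 000 + 105 800×589.5/100 000
= 24.53 + 137.47 + 233.58 + 389.93 + 334.38 + 548.24 + 623.69 = 2291.80.

2292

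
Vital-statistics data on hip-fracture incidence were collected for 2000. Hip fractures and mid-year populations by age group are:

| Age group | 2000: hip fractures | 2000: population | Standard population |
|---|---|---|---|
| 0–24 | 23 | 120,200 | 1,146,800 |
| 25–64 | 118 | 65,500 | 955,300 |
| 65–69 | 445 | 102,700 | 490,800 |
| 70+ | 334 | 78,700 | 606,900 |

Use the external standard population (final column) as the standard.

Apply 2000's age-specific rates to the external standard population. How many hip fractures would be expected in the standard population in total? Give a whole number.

6643

Age-specific rates per 100,000 for 2000: 19.13, 180.15, 433.30, 424.40.
Expected hip fractures = Σ (standard pop × age-specific rate ÷ 100,000)
= 1,146,800×19.13/100,000 + 955,300×180.15/100,000 + 490,800×433.30/100,000 + 606,900×424.40/100,000
= 219.44 + 1721.00 + 2126.64 + 2575.66 = 6642.74.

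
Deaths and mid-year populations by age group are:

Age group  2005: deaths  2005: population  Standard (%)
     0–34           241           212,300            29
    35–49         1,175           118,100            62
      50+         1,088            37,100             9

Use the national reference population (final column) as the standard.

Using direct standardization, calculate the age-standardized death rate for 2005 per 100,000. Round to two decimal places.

913.71

Age-specific rates per 100,000 for 2005: 113.52, 994.92, 2932.61.
Standard weights: 0.29, 0.62, 0.09.
Standardized rate: 0.2900×113.52 + 0.6200×994.92 + 0.0900×2932.61 = 913.7058 per 100,000.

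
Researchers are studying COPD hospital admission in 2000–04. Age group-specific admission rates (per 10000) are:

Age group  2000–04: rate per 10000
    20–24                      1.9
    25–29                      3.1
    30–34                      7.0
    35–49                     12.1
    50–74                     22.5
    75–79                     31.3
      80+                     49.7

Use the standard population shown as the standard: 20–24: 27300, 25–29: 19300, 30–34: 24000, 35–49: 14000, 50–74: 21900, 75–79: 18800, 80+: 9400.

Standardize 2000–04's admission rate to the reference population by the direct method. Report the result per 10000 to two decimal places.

Standard total = 134700; weights = 0.2027, 0.1433, 0.1782, 0.1039, 0.1626, 0.1396, 0.0698.
Standardized rate: 0.2027×1.9 + 0.1433×3.1 + 0.1782×7.0 + 0.1039×12.1 + 0.1626×22.5 + 0.1396×31.3 + 0.0698×49.7 = 14.8290 per 10000.

14.83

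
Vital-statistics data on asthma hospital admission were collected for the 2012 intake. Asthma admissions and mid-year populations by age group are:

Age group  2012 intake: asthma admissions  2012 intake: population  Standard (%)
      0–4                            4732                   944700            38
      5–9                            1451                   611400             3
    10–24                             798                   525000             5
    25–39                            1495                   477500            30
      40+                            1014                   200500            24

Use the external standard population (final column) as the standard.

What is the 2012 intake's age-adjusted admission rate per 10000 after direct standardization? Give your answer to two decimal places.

Age-specific rates per 10000 for the 2012 intake: 50.09, 23.73, 15.20, 31.31, 50.57.
Standard weights: 0.38, 0.03, 0.05, 0.30, 0.24.
Standardized rate: 0.3800×50.09 + 0.0300×23.73 + 0.0500×15.20 + 0.3000×31.31 + 0.2400×50.57 = 42.0365 per 10000.

42.04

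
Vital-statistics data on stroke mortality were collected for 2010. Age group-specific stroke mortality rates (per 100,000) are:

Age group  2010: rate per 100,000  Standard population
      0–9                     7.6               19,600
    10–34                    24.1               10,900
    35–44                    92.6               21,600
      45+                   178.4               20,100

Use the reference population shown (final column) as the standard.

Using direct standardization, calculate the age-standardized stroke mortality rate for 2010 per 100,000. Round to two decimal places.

83.07

Standard total = 72,200; weights = 0.2715, 0.1510, 0.2992, 0.2784.
Standardized rate: 0.2715×7.6 + 0.1510×24.1 + 0.2992×92.6 + 0.2784×178.4 = 83.0699 per 100,000.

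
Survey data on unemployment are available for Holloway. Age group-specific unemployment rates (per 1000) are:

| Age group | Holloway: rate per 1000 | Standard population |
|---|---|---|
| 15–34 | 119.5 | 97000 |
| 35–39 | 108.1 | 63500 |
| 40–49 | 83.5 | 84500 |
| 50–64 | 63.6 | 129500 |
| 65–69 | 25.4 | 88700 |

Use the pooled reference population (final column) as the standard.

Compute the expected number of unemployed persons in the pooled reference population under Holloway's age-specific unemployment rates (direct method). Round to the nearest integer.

Expected unemployed persons = Σ (standard pop × age-specific rate ÷ 1000)
= 97000×119.5/1000 + 63500×108.1/1000 + 84500×83.5/1000 + 129500×63.6/1000 + 88700×25.4/1000
= 11591.50 + 6864.35 + 7055.75 + 8236.20 + 2252.98 = 36000.78.

36001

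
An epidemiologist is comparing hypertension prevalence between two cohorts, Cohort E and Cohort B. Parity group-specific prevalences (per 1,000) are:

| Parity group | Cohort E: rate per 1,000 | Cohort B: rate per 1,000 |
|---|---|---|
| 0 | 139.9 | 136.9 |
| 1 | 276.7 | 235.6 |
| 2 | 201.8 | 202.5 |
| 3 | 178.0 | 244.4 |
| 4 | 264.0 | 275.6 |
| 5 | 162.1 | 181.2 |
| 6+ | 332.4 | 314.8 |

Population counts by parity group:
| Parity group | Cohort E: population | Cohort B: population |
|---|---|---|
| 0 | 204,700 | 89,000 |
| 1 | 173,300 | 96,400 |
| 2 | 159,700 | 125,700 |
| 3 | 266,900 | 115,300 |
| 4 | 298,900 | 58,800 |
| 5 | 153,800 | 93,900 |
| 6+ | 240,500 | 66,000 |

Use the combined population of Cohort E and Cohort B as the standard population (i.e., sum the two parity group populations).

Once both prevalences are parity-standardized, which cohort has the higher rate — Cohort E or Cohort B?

Cohort B

Combined standard total = 2,142,900; weights = 0.1371, 0.1259, 0.1332, 0.1784, 0.1669, 0.1156, 0.1430.
Cohort E: 0.1371×139.9 + 0.1259×276.7 + 0.1332×201.8 + 0.1784×178.0 + 0.1669×264.0 + 0.1156×162.1 + 0.1430×332.4 = 222.9714 per 1,000.
Cohort B: 0.1371×136.9 + 0.1259×235.6 + 0.1332×202.5 + 0.1784×244.4 + 0.1669×275.6 + 0.1156×181.2 + 0.1430×314.8 = 230.9504 per 1,000.
The crude rates (227.07 vs 220.94) would put Cohort E higher, but that reflects its parity composition; once standardized to a common parity structure, Cohort B has the higher underlying rate.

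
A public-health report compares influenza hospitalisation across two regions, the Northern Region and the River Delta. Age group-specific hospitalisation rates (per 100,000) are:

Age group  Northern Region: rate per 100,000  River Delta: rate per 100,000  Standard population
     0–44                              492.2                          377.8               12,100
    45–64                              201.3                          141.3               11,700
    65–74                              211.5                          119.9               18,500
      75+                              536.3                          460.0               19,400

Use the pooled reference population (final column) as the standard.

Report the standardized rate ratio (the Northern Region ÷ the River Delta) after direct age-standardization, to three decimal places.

Standard total = 61,700; weights = 0.1961, 0.1896, 0.2998, 0.3144.
The Northern Region: 0.1961×492.2 + 0.1896×201.3 + 0.2998×211.5 + 0.3144×536.3 = 366.7391 per 100,000.
The River Delta: 0.1961×377.8 + 0.1896×141.3 + 0.2998×119.9 + 0.3144×460.0 = 281.4707 per 100,000.
Ratio = 366.7391 ÷ 281.4707 = 1.30294.

1.303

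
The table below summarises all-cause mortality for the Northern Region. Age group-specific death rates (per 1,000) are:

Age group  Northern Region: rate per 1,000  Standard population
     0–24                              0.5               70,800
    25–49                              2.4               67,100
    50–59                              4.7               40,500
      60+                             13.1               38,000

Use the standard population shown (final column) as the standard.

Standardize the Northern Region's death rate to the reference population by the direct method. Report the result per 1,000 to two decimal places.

Standard total = 216,400; weights = 0.3272, 0.3101, 0.1872, 0.1756.
Standardized rate: 0.3272×0.5 + 0.3101×2.4 + 0.1872×4.7 + 0.1756×13.1 = 4.0878 per 1,000.

4.09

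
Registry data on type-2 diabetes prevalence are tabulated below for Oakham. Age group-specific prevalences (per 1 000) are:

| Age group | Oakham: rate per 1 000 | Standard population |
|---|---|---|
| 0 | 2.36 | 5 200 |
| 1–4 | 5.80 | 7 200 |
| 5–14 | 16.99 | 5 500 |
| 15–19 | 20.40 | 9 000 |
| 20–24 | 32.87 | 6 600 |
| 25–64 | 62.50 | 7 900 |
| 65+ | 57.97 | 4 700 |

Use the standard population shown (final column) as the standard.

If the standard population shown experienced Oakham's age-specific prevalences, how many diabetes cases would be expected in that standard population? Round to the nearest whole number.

Expected diabetes cases = Σ (standard pop × age-specific rate ÷ 1 000)
= 5 200×2.36/1 000 + 7 200×5.80/1 000 + 5 500×16.99/1 000 + 9 000×20.40/1 000 + 6 600×32.87/1 000 + 7 900×62.50/1 000 + 4 700×57.97/1 000
= 12.27 + 41.76 + 93.44 + 183.60 + 216.94 + 493.75 + 272.46 = 1314.23.

1314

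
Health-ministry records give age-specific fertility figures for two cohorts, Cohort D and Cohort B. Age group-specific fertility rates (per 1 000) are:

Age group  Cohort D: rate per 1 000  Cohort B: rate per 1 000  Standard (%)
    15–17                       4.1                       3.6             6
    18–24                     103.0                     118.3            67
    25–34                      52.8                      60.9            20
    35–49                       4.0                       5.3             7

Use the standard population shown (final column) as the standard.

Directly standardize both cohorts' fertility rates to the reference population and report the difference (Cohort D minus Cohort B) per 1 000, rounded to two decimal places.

-11.93

Standard weights: 0.06, 0.67, 0.20, 0.07.
Cohort D: 0.0600×4.1 + 0.6700×103.0 + 0.2000×52.8 + 0.0700×4.0 = 80.0960 per 1 000.
Cohort B: 0.0600×3.6 + 0.6700×118.3 + 0.2000×60.9 + 0.0700×5.3 = 92.0280 per 1 000.
Difference = 80.0960 − 92.0280 = -11.9320.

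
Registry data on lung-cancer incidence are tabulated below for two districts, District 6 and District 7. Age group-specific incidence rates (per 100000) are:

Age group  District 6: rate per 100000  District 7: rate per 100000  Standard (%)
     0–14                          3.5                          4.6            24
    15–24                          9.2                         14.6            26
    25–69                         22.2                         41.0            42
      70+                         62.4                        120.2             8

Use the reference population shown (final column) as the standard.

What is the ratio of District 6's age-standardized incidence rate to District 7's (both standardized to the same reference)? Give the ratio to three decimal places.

Standard weights: 0.24, 0.26, 0.42, 0.08.
District 6: 0.2400×3.5 + 0.2600×9.2 + 0.4200×22.2 + 0.0800×62.4 = 17.5480 per 100000.
District 7: 0.2400×4.6 + 0.2600×14.6 + 0.4200×41.0 + 0.0800×120.2 = 31.7360 per 100000.
Ratio = 17.5480 ÷ 31.7360 = 0.55294.

0.553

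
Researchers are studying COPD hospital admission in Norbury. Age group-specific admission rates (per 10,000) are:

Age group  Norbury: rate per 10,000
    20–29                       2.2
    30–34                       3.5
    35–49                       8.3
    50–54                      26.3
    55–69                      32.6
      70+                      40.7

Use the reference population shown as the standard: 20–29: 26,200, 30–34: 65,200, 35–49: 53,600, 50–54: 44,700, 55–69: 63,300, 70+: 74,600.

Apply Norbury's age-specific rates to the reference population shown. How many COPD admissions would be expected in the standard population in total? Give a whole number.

701

Expected COPD admissions = Σ (standard pop × age-specific rate ÷ 10,000)
= 26,200×2.2/10,000 + 65,200×3.5/10,000 + 53,600×8.3/10,000 + 44,700×26.3/10,000 + 63,300×32.6/10,000 + 74,600×40.7/10,000
= 5.76 + 22.82 + 44.49 + 117.56 + 206.36 + 303.62 = 700.61.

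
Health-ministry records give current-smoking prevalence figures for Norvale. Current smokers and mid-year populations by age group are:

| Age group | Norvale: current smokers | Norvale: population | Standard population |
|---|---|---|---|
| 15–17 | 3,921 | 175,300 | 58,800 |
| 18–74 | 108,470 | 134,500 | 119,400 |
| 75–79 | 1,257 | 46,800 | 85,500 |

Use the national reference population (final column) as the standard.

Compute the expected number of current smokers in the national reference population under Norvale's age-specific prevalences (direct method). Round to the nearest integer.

99904

Age-specific rates per 1,000 for Norvale: 22.367, 806.468, 26.859.
Expected current smokers = Σ (standard pop × age-specific rate ÷ 1,000)
= 58,800×22.367/1,000 + 119,400×806.468/1,000 + 85,500×26.859/1,000
= 1315.20 + 96292.33 + 2296.44 = 99903.97.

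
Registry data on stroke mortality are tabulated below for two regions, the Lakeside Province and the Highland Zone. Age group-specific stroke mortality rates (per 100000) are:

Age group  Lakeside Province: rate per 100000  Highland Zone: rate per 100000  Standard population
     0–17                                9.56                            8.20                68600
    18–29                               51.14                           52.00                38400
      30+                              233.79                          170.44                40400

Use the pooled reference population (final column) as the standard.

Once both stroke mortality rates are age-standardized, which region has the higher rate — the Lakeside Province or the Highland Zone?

Standard total = 147400; weights = 0.4654, 0.2605, 0.2741.
The Lakeside Province: 0.4654×9.56 + 0.2605×51.14 + 0.2741×233.79 = 81.8501 per 100000.
The Highland Zone: 0.4654×8.20 + 0.2605×52.00 + 0.2741×170.44 = 64.0780 per 100000.

Lakeside Province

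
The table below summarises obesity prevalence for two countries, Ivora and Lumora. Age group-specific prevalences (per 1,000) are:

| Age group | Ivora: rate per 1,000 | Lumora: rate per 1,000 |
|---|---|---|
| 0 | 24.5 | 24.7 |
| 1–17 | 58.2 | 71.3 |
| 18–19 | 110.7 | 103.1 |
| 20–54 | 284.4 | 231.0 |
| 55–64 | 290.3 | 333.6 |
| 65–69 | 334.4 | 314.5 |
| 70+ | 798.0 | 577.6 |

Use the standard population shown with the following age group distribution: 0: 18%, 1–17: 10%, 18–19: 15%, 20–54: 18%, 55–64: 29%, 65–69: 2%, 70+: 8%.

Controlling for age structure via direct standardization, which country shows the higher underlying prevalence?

Ivora

Standard weights: 0.18, 0.10, 0.15, 0.18, 0.29, 0.02, 0.08.
Ivora: 0.1800×24.5 + 0.1000×58.2 + 0.1500×110.7 + 0.1800×284.4 + 0.2900×290.3 + 0.0200×334.4 + 0.0800×798.0 = 232.7420 per 1,000.
Lumora: 0.1800×24.7 + 0.1000×71.3 + 0.1500×103.1 + 0.1800×231.0 + 0.2900×333.6 + 0.0200×314.5 + 0.0800×577.6 = 217.8630 per 1,000.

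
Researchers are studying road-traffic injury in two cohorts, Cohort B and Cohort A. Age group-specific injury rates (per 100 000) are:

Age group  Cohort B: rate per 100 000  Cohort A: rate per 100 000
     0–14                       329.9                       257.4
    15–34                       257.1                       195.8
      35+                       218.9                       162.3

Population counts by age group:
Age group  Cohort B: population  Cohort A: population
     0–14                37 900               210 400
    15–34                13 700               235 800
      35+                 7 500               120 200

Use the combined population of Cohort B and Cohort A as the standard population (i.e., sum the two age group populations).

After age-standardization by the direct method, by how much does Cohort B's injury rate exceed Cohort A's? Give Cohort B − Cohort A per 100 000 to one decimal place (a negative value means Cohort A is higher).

Combined standard total = 625 500; weights = 0.3970, 0.3989, 0.2042.
Cohort B: 0.3970×329.9 + 0.3989×257.1 + 0.2042×218.9 = 278.2001 per 100 000.
Cohort A: 0.3970×257.4 + 0.3989×195.8 + 0.2042×162.3 = 213.4136 per 100 000.
Difference = 278.2001 − 213.4136 = 64.7864.

64.8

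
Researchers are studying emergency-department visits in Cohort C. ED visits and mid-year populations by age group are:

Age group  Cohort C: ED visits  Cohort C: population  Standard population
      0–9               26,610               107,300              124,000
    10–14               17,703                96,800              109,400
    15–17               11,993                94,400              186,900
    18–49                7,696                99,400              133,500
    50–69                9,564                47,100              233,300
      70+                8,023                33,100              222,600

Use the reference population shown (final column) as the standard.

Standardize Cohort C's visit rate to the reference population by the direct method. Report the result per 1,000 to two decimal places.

Age-specific rates per 1,000 for Cohort C: 247.996, 182.882, 127.044, 77.425, 203.057, 242.387.
Standard total = 1,009,700; weights = 0.1228, 0.1083, 0.1851, 0.1322, 0.2311, 0.2205.
Standardized rate: 0.1228×247.996 + 0.1083×182.882 + 0.1851×127.044 + 0.1322×77.425 + 0.2311×203.057 + 0.2205×242.387 = 184.3797 per 1,000.

184.38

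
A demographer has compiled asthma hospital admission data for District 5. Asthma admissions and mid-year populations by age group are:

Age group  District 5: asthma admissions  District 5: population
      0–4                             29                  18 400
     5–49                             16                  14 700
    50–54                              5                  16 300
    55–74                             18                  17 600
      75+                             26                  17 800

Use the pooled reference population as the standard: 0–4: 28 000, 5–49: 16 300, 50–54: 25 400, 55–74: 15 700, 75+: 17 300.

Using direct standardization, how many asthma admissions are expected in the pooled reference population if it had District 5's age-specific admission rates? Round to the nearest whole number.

111

Age-specific rates per 10 000 for District 5: 15.76, 10.88, 3.07, 10.23, 14.61.
Expected asthma admissions = Σ (standard pop × age-specific rate ÷ 10 000)
= 28 000×15.76/10 000 + 16 300×10.88/10 000 + 25 400×3.07/10 000 + 15 700×10.23/10 000 + 17 300×14.61/10 000
= 44.13 + 17.74 + 7.79 + 16.06 + 25.27 = 110.99.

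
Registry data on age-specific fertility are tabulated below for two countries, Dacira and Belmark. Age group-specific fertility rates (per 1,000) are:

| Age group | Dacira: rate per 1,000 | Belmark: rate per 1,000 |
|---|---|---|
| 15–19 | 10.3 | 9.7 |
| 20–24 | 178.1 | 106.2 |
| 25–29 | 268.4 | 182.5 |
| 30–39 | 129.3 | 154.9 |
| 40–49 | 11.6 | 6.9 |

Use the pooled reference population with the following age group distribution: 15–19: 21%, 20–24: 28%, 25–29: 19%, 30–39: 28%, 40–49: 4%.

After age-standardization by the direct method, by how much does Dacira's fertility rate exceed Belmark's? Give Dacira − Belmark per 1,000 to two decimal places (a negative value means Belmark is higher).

29.60

Standard weights: 0.21, 0.28, 0.19, 0.28, 0.04.
Dacira: 0.2100×10.3 + 0.2800×178.1 + 0.1900×268.4 + 0.2800×129.3 + 0.0400×11.6 = 139.6950 per 1,000.
Belmark: 0.2100×9.7 + 0.2800×106.2 + 0.1900×182.5 + 0.2800×154.9 + 0.0400×6.9 = 110.0960 per 1,000.
Difference = 139.6950 − 110.0960 = 29.5990.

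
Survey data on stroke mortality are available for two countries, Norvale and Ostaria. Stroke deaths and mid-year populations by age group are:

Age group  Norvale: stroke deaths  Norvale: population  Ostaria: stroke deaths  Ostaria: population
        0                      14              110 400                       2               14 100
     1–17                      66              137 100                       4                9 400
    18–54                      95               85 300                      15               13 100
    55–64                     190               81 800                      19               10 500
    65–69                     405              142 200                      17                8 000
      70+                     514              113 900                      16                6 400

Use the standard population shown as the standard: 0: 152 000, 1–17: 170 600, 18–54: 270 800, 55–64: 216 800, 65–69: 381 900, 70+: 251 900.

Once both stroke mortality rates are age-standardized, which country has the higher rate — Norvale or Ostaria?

Norvale

Age-specific rates per 100 000 for Norvale: 12.68, 48.14, 111.37, 232.27, 284.81, 451.27.
For Ostaria: 14.18, 42.55, 114.50, 180.95, 212.50, 250.00.
Standard total = 1 444 000; weights = 0.1053, 0.1181, 0.1875, 0.1501, 0.2645, 0.1744.
Norvale: 0.1053×12.68 + 0.1181×48.14 + 0.1875×111.37 + 0.1501×232.27 + 0.2645×284.81 + 0.1744×451.27 = 216.8292 per 100 000.
Ostaria: 0.1053×14.18 + 0.1181×42.55 + 0.1875×114.50 + 0.1501×180.95 + 0.2645×212.50 + 0.1744×250.00 = 154.9740 per 100 000.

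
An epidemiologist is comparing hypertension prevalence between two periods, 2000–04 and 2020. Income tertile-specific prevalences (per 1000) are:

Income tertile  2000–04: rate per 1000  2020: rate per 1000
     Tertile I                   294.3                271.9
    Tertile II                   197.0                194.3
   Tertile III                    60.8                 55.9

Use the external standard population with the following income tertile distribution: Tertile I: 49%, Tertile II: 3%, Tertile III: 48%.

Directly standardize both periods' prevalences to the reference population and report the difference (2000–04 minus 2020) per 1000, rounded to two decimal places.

13.41

Standard weights: 0.49, 0.03, 0.48.
2000–04: 0.4900×294.3 + 0.0300×197.0 + 0.4800×60.8 = 179.3010 per 1000.
2020: 0.4900×271.9 + 0.0300×194.3 + 0.4800×55.9 = 165.8920 per 1000.
Difference = 179.3010 − 165.8920 = 13.4090.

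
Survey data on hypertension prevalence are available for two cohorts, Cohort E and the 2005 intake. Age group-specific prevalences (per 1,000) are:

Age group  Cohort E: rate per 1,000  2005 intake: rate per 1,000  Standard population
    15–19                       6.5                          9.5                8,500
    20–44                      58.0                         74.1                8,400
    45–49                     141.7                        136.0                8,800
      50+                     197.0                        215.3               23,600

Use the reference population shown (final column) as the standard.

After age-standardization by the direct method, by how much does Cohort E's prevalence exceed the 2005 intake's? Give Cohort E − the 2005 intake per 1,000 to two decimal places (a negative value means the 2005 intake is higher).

-11.00

Standard total = 49,300; weights = 0.1724, 0.1704, 0.1785, 0.4787.
Cohort E: 0.1724×6.5 + 0.1704×58.0 + 0.1785×141.7 + 0.4787×197.0 = 130.6006 per 1,000.
The 2005 intake: 0.1724×9.5 + 0.1704×74.1 + 0.1785×136.0 + 0.4787×215.3 = 141.6039 per 1,000.
Difference = 130.6006 − 141.6039 = -11.0032.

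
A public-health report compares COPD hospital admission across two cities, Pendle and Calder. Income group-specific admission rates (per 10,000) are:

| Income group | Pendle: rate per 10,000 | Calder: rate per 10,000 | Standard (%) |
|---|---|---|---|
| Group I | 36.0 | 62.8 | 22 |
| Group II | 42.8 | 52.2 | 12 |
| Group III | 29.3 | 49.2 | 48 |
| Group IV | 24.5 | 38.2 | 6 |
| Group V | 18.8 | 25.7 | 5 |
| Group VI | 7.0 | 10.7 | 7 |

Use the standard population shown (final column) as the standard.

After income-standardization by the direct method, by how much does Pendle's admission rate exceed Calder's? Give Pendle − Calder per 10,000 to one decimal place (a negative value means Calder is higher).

Standard weights: 0.22, 0.12, 0.48, 0.06, 0.05, 0.07.
Pendle: 0.2200×36.0 + 0.1200×42.8 + 0.4800×29.3 + 0.0600×24.5 + 0.0500×18.8 + 0.0700×7.0 = 30.0200 per 10,000.
Calder: 0.2200×62.8 + 0.1200×52.2 + 0.4800×49.2 + 0.0600×38.2 + 0.0500×25.7 + 0.0700×10.7 = 48.0220 per 10,000.
Difference = 30.0200 − 48.0220 = -18.0020.

-18.0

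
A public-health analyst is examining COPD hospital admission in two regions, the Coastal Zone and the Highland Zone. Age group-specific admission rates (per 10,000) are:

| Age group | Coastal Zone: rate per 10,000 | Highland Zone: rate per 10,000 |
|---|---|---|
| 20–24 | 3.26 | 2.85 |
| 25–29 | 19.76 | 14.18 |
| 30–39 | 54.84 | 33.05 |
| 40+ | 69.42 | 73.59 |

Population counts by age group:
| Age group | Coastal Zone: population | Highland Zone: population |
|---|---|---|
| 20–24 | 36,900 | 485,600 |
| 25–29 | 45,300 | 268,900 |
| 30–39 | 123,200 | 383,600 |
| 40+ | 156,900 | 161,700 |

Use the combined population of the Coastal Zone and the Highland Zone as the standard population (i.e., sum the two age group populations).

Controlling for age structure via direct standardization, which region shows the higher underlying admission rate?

Combined standard total = 1,662,100; weights = 0.3144, 0.1890, 0.3049, 0.1917.
The Coastal Zone: 0.3144×3.26 + 0.1890×19.76 + 0.3049×54.84 + 0.1917×69.42 = 34.7886 per 10,000.
The Highland Zone: 0.3144×2.85 + 0.1890×14.18 + 0.3049×33.05 + 0.1917×73.59 = 27.7601 per 10,000.

Coastal Zone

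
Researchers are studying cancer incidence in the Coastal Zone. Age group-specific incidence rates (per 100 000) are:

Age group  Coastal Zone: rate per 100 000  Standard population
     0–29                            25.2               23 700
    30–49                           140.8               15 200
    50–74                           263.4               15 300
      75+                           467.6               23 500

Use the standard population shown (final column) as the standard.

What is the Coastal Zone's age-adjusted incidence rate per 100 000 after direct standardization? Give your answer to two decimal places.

Standard total = 77 700; weights = 0.3050, 0.1956, 0.1969, 0.3024.
Standardized rate: 0.3050×25.2 + 0.1956×140.8 + 0.1969×263.4 + 0.3024×467.6 = 228.5202 per 100 000.

228.52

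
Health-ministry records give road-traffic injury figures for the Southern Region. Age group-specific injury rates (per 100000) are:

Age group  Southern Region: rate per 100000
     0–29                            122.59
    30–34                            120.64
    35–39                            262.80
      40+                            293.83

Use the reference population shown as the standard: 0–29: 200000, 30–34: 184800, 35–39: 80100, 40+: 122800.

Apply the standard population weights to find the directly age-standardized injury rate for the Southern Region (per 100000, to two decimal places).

Standard total = 587700; weights = 0.3403, 0.3144, 0.1363, 0.2090.
Standardized rate: 0.3403×122.59 + 0.3144×120.64 + 0.1363×262.80 + 0.2090×293.83 = 176.8672 per 100000.

176.87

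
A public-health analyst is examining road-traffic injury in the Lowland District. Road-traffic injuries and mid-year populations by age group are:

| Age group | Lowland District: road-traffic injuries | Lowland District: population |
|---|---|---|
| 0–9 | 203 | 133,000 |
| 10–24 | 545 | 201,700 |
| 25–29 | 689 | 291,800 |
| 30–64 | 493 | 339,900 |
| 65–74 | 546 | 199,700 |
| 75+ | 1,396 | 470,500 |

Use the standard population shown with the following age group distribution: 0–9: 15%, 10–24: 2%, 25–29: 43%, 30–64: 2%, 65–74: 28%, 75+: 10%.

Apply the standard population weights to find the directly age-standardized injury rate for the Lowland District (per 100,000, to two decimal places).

Age-specific rates per 100,000 for the Lowland District: 152.63, 270.20, 236.12, 145.04, 273.41, 296.71.
Standard weights: 0.15, 0.02, 0.43, 0.02, 0.28, 0.10.
Standardized rate: 0.1500×152.63 + 0.0200×270.20 + 0.4300×236.12 + 0.0200×145.04 + 0.2800×273.41 + 0.1000×296.71 = 238.9569 per 100,000.

238.96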